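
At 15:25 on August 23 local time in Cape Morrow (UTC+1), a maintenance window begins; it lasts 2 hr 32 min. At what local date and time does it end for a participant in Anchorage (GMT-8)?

08:57 on August 23

Convert start to UTC: 15:25 − 1:00 = 14:25 UTC on Aug 23.
Add 2 hours 32 minutes duration → 16:57 UTC.
Anchorage is UTC−8:00, so local end time = 16:57 − 8:00 = 08:57 on Aug 23.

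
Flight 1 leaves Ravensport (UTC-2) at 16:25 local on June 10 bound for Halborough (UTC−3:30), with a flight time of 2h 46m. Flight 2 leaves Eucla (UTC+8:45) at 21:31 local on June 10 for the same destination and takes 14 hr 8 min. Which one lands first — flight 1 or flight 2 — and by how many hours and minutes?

the first, by 5 hours 43 minutes

Flight 1 in UTC: 16:25 + 2:00 = 18:25 on Jun 10.
+2 hours and 46 minutes → arrive 21:11 UTC on Jun 10.
Flight 2 in UTC: 21:31 − 8:45 = 12:46 on Jun 10.
+14 hours and 8 minutes → arrive 02:54 UTC on Jun 11.
Flight 1 lands earlier by 5 hours 43 minutes.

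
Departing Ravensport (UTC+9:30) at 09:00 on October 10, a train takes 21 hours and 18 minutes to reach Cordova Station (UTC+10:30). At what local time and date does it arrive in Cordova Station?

Convert departure to UTC: 09:00 − 9:30 = 23:30 UTC on Oct 9.
Add 21 hours and 18 minutes travel time → 20:48 UTC (Oct 10).
Cordova Station is UTC+10:30, so local arrival = 20:48 + 10:30 = 07:18 on Oct 11.

07:18 on October 11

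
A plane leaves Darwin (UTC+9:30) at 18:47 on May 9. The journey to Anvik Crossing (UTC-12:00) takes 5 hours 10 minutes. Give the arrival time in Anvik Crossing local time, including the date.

Convert departure to UTC: 18:47 − 9:30 = 09:17 UTC on May 9.
Add 5 hours 10 minutes travel time → 14:27 UTC.
Anvik Crossing is UTC−12:00, so local arrival = 14:27 − 12:00 = 02:27 on May 9.

02:27 on May 9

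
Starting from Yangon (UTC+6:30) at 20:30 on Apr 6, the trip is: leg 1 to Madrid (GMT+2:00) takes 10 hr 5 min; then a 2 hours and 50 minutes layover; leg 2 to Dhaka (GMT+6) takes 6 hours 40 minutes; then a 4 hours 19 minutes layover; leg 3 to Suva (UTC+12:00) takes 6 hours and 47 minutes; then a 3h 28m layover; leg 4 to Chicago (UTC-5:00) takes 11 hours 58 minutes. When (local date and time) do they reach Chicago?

Convert departure to UTC: 20:30 − 6:30 = 14:00 UTC on Apr 6.
Add 10 hours and 5 minutes leg 1 → 00:05 UTC (Apr 7).
Add 2 hours and 50 minutes layover in Madrid → 02:55 UTC.
Add 6 hours 40 minutes leg 2 → 09:35 UTC.
Add 4 hours 19 minutes layover in Dhaka → 13:54 UTC.
Add 6 hours 47 minutes leg 3 → 20:41 UTC.
Add 3 hours and 28 minutes layover in Suva → 00:09 UTC (Apr 8).
Add 11 hours 58 minutes leg 4 → 12:07 UTC.
Chicago is UTC−5:00, so local arrival = 12:07 − 5:00 = 07:07 on Apr 8.

07:07 on April 8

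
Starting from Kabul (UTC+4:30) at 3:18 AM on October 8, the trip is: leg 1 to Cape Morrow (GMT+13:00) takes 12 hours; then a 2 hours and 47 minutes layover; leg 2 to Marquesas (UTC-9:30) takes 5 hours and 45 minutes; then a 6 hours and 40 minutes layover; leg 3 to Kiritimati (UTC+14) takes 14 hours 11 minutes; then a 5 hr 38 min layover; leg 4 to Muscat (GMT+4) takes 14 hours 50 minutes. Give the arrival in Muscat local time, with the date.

Convert departure to UTC: 3:18 AM − 4:30 = 10:48 PM UTC on Oct 7.
Add 12 hours leg 1 → 10:48 AM UTC (Oct 8).
Add 2 hours and 47 minutes layover in Cape Morrow → 1:35 PM UTC.
Add 5 hours and 45 minutes leg 2 → 7:20 PM UTC.
Add 6 hours 40 minutes layover in Marquesas → 2:00 AM UTC (Oct 9).
Add 14 hours 11 minutes leg 3 → 4:11 PM UTC.
Add 5 hours and 38 minutes layover in Kiritimati → 9:49 PM UTC.
Add 14 hours 50 minutes leg 4 → 12:39 PM UTC (Oct 10).
Muscat is UTC+4:00, so local arrival = 12:39 PM + 4:00 = 4:39 PM on Oct 10.

4:39 PM on October 10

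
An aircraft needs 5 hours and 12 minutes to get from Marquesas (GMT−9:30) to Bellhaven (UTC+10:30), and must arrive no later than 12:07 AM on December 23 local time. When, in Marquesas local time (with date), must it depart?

Target arrival in UTC: 12:07 AM − 10:30 = 1:37 PM on Dec 22.
Subtract 5 hours 12 minutes → departure 8:25 AM UTC on Dec 22.
Marquesas is UTC−9:30: 8:25 AM − 9:30 = 10:55 PM on Dec 21.

10:55 PM on Dec 21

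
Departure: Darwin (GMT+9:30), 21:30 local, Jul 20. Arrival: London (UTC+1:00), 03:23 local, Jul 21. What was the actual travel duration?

14 hours 23 minutes

Departure in UTC: 21:30 − 9:30 = 12:00 on Jul 20.
Arrival in UTC: 03:23 − 1:00 = 02:23 on Jul 21.
Elapsed = 02:23 − 12:00 (+1 day) = 14 hours 23 minutes.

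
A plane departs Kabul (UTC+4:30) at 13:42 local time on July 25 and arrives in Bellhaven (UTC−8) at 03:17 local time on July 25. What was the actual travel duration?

Departure in UTC: 13:42 − 4:30 = 09:12 on Jul 25.
Arrival in UTC: 03:17 + 8:00 = 11:17 on Jul 25.
Elapsed = 11:17 − 09:12 = 2 hours 5 minutes.

2 hours 5 minutes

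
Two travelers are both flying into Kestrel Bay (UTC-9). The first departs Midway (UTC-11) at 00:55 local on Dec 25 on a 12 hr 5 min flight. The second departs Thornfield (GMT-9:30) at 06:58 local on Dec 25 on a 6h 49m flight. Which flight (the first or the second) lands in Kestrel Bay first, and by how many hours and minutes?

the second, by 43 minutes

Flight 1 in UTC: 00:55 + 11:00 = 11:55 on Dec 25.
+12 hours and 5 minutes → arrive 00:00 UTC on Dec 26.
Flight 2 in UTC: 06:58 + 9:30 = 16:28 on Dec 25.
+6 hours 49 minutes → arrive 23:17 UTC on Dec 25.
Flight 2 lands earlier by 43 minutes.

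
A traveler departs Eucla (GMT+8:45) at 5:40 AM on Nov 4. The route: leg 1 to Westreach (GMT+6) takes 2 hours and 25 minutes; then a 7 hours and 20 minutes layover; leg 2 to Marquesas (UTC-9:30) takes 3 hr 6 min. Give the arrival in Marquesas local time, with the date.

12:16 AM on November 4

Convert departure to UTC: 5:40 AM − 8:45 = 8:55 PM UTC on Nov 3.
Add 2 hours and 25 minutes leg 1 → 11:20 PM UTC.
Add 7 hours and 20 minutes layover in Westreach → 6:40 AM UTC (Nov 4).
Add 3 hours 6 minutes leg 2 → 9:46 AM UTC.
Marquesas is UTC−9:30, so local arrival = 9:46 AM − 9:30 = 12:16 AM on Nov 4.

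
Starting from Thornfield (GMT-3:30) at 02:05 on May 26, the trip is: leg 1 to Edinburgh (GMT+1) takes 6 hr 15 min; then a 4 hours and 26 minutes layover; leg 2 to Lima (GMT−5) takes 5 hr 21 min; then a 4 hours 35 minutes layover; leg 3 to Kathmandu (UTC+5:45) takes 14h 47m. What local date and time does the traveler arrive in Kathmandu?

22:44 on May 27

Convert departure to UTC: 02:05 + 3:30 = 05:35 UTC on May 26.
Add 6 hours and 15 minutes leg 1 → 11:50 UTC.
Add 4 hours and 26 minutes layover in Edinburgh → 16:16 UTC.
Add 5 hours 21 minutes leg 2 → 21:37 UTC.
Add 4 hours 35 minutes layover in Lima → 02:12 UTC (May 27).
Add 14 hours 47 minutes leg 3 → 16:59 UTC.
Kathmandu is UTC+5:45, so local arrival = 16:59 + 5:45 = 22:44 on May 27.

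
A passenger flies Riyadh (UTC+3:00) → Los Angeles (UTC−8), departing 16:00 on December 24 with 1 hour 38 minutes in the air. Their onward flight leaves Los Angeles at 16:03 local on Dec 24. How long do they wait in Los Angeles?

9 hours 25 minutes

Convert departure to UTC: 16:00 − 3:00 = 13:00 UTC on Dec 24.
Add 1 hour and 38 minutes flight time → 14:38 UTC.
Los Angeles is UTC−8:00, so local arrival = 14:38 − 8:00 = 06:38 on Dec 24.
Layover = 16:03 − 06:38 = 9 hours 25 minutes.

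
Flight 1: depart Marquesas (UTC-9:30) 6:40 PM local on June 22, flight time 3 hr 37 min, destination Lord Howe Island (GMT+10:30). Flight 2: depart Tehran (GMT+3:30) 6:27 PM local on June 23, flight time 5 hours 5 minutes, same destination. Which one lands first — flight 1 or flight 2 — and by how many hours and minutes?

the first, by 12 hours 15 minutes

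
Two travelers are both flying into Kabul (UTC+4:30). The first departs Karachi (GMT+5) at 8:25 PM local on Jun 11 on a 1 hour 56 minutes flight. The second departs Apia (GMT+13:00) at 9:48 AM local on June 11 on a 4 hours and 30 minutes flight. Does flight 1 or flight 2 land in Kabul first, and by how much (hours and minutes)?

Flight 1 in UTC: 8:25 PM − 5:00 = 3:25 PM on Jun 11.
+1 hour and 56 minutes → arrive 5:21 PM UTC on Jun 11.
Flight 2 in UTC: 9:48 AM − 13:00 = 8:48 PM on Jun 10.
+4 hours 30 minutes → arrive 1:18 AM UTC on Jun 11.
Flight 2 lands earlier by 16 hours 3 minutes.

the second, by 16 hours 3 minutes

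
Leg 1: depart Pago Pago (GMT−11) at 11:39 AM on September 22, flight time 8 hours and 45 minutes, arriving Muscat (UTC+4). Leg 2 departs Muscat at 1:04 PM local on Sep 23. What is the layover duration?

Convert departure to UTC: 11:39 AM + 11:00 = 10:39 PM UTC on Sep 22.
Add 8 hours and 45 minutes flight time → 7:24 AM UTC (Sep 23).
Muscat is UTC+4:00, so local arrival = 7:24 AM + 4:00 = 11:24 AM on Sep 23.
Layover = 1:04 PM − 11:24 AM = 1 hour 40 minutes.

1 hour 40 minutes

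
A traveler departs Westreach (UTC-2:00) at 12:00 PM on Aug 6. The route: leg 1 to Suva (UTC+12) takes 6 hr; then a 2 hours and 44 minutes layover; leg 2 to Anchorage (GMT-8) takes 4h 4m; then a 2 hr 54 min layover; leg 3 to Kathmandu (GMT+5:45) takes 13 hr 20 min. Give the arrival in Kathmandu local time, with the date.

12:47 AM on August 8

Convert departure to UTC: 12:00 PM + 2:00 = 2:00 PM UTC on Aug 6.
Add 6 hours leg 1 → 8:00 PM UTC.
Add 2 hours 44 minutes layover in Suva → 10:44 PM UTC.
Add 4 hours and 4 minutes leg 2 → 2:48 AM UTC (Aug 7).
Add 2 hours and 54 minutes layover in Anchorage → 5:42 AM UTC.
Add 13 hours and 20 minutes leg 3 → 7:02 PM UTC.
Kathmandu is UTC+5:45, so local arrival = 7:02 PM + 5:45 = 12:47 AM on Aug 8.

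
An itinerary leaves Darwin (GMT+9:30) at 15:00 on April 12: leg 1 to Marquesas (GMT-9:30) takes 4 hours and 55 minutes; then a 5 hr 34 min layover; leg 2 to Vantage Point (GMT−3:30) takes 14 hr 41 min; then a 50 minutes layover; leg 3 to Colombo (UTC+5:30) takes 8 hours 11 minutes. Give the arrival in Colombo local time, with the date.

Convert departure to UTC: 15:00 − 9:30 = 05:30 UTC on Apr 12.
Add 4 hours 55 minutes leg 1 → 10:25 UTC.
Add 5 hours and 34 minutes layover in Marquesas → 15:59 UTC.
Add 14 hours 41 minutes leg 2 → 06:40 UTC (Apr 13).
Add 50 minutes layover in Vantage Point → 07:30 UTC.
Add 8 hours 11 minutes leg 3 → 15:41 UTC.
Colombo is UTC+5:30, so local arrival = 15:41 + 5:30 = 21:11 on Apr 13.

21:11 on April 13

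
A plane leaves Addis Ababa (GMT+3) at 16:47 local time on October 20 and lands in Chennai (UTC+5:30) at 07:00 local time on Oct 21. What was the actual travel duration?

11 hours 43 minutes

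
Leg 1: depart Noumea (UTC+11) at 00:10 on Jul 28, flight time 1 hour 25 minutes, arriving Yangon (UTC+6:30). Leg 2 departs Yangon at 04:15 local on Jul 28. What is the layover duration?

7 hours 10 minutes

Convert departure to UTC: 00:10 − 11:00 = 13:10 UTC on Jul 27.
Add 1 hour 25 minutes flight time → 14:35 UTC.
Yangon is UTC+6:30, so local arrival = 14:35 + 6:30 = 21:05 on Jul 27.
Layover = 04:15 − 21:05 (+1 day) = 7 hours 10 minutes.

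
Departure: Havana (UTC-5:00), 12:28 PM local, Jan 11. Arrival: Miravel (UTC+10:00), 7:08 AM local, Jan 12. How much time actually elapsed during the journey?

Departure in UTC: 12:28 PM + 5:00 = 5:28 PM on Jan 11.
Arrival in UTC: 7:08 AM − 10:00 = 9:08 PM on Jan 11.
Elapsed = 9:08 PM − 5:28 PM = 3 hours 40 minutes.

3 hours 40 minutes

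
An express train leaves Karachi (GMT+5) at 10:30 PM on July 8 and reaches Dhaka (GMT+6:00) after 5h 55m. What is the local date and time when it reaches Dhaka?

5:25 AM on Jul 9

Convert departure to UTC: 10:30 PM − 5:00 = 5:30 PM UTC on Jul 8.
Add 5 hours and 55 minutes travel time → 11:25 PM UTC.
Dhaka is UTC+6:00, so local arrival = 11:25 PM + 6:00 = 5:25 AM on Jul 9.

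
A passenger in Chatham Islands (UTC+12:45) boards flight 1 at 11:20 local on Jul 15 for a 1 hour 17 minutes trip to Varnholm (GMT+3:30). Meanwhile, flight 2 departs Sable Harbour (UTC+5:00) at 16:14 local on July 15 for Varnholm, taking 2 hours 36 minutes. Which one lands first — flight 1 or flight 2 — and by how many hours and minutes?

the first, by 13 hours 58 minutes

Flight 1 in UTC: 11:20 − 12:45 = 22:35 on Jul 14.
+1 hour 17 minutes → arrive 23:52 UTC on Jul 14.
Flight 2 in UTC: 16:14 − 5:00 = 11:14 on Jul 15.
+2 hours 36 minutes → arrive 13:50 UTC on Jul 15.
Flight 1 lands earlier by 13 hours 58 minutes.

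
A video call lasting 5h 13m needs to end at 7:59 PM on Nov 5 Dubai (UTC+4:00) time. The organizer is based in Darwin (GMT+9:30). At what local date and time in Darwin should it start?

Target end time in UTC: 7:59 PM − 4:00 = 3:59 PM on Nov 5.
Subtract 5 hours and 13 minutes → start 10:46 AM UTC on Nov 5.
Darwin is UTC+9:30: 10:46 AM + 9:30 = 8:16 PM on Nov 5.

8:16 PM on November 5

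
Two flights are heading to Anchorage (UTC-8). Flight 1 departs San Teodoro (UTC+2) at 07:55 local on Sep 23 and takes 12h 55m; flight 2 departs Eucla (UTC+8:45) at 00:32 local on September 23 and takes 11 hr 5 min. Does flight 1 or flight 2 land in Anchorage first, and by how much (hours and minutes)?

the second, by 15 hours 58 minutes

Flight 1 in UTC: 07:55 − 2:00 = 05:55 on Sep 23.
+12 hours 55 minutes → arrive 18:50 UTC on Sep 23.
Flight 2 in UTC: 00:32 − 8:45 = 15:47 on Sep 22.
+11 hours 5 minutes → arrive 02:52 UTC on Sep 23.
Flight 2 lands earlier by 15 hours 58 minutes.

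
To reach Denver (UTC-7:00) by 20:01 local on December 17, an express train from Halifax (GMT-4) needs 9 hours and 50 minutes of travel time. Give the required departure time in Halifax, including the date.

13:11 on Dec 17

Target arrival in UTC: 20:01 + 7:00 = 03:01 on Dec 18.
Subtract 9 hours and 50 minutes → departure 17:11 UTC on Dec 17.
Halifax is UTC−4:00: 17:11 − 4:00 = 13:11 on Dec 17.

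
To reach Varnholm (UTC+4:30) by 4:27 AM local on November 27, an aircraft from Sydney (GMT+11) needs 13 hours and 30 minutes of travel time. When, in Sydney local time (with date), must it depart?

Target arrival in UTC: 4:27 AM − 4:30 = 11:57 PM on Nov 26.
Subtract 13 hours and 30 minutes → departure 10:27 AM UTC on Nov 26.
Sydney is UTC+11:00: 10:27 AM + 11:00 = 9:27 PM on Nov 26.

9:27 PM on November 26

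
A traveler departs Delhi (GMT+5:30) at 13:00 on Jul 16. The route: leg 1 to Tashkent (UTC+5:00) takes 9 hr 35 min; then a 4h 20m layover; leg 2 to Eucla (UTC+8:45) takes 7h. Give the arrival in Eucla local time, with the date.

Convert departure to UTC: 13:00 − 5:30 = 07:30 UTC on Jul 16.
Add 9 hours and 35 minutes leg 1 → 17:05 UTC.
Add 4 hours and 20 minutes layover in Tashkent → 21:25 UTC.
Add 7 hours leg 2 → 04:25 UTC (Jul 17).
Eucla is UTC+8:45, so local arrival = 04:25 + 8:45 = 13:10 on Jul 17.

13:10 on Jul 17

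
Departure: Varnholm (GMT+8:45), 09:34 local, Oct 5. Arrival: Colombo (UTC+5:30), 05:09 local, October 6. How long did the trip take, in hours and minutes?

Departure in UTC: 09:34 − 8:45 = 00:49 on Oct 5.
Arrival in UTC: 05:09 − 5:30 = 23:39 on Oct 5.
Elapsed = 23:39 − 00:49 = 22 hours 50 minutes.

22 hours 50 minutes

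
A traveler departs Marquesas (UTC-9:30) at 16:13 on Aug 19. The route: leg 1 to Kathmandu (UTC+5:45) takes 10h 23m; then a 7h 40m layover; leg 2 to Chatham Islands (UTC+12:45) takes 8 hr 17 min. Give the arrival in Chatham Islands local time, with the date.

Convert departure to UTC: 16:13 + 9:30 = 01:43 UTC on Aug 20.
Add 10 hours 23 minutes leg 1 → 12:06 UTC.
Add 7 hours and 40 minutes layover in Kathmandu → 19:46 UTC.
Add 8 hours and 17 minutes leg 2 → 04:03 UTC (Aug 21).
Chatham Islands is UTC+12:45, so local arrival = 04:03 + 12:45 = 16:48 on Aug 21.

16:48 on August 21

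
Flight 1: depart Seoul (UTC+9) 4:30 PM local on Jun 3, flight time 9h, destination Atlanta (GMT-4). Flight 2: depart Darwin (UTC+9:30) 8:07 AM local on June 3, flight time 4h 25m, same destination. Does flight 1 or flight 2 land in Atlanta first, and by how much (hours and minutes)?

the second, by 13 hours 28 minutes

Flight 1 in UTC: 4:30 PM − 9:00 = 7:30 AM on Jun 3.
+9 hours → arrive 4:30 PM UTC on Jun 3.
Flight 2 in UTC: 8:07 AM − 9:30 = 10:37 PM on Jun 2.
+4 hours 25 minutes → arrive 3:02 AM UTC on Jun 3.
Flight 2 lands earlier by 13 hours 28 minutes.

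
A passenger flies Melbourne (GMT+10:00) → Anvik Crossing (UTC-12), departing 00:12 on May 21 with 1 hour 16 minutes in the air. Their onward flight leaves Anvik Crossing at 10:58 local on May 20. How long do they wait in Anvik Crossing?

Convert departure to UTC: 00:12 − 10:00 = 14:12 UTC on May 20.
Add 1 hour 16 minutes flight time → 15:28 UTC.
Anvik Crossing is UTC−12:00, so local arrival = 15:28 − 12:00 = 03:28 on May 20.
Layover = 10:58 − 03:28 = 7 hours 30 minutes.

7 hours 30 minutes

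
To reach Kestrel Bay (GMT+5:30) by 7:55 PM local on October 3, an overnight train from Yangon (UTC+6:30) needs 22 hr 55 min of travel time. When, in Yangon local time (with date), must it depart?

10:00 PM on October 2

Target arrival in UTC: 7:55 PM − 5:30 = 2:25 PM on Oct 3.
Subtract 22 hours 55 minutes → departure 3:30 PM UTC on Oct 2.
Yangon is UTC+6:30: 3:30 PM + 6:30 = 10:00 PM on Oct 2.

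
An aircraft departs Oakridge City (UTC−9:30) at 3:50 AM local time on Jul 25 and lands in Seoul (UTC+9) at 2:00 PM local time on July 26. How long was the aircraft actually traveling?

Seoul is 18:30 ahead of Oakridge City.
Clock-face elapsed time (ignoring zones) is 34 hours 10 minutes.
Actual elapsed = 34 hours 10 minutes − 18:30 = 15 hours 40 minutes.

15 hours 40 minutes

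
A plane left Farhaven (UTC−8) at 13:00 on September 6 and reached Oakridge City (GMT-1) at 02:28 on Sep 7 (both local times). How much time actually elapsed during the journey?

Departure in UTC: 13:00 + 8:00 = 21:00 on Sep 6.
Arrival in UTC: 02:28 + 1:00 = 03:28 on Sep 7.
Elapsed = 03:28 − 21:00 (+1 day) = 6 hours 28 minutes.

6 hours 28 minutes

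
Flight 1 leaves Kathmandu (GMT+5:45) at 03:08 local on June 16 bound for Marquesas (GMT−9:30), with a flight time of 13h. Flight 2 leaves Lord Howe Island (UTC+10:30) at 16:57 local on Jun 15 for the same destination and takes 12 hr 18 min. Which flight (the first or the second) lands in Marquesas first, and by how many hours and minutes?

the second, by 15 hours 38 minutes

Flight 1 in UTC: 03:08 − 5:45 = 21:23 on Jun 15.
+13 hours → arrive 10:23 UTC on Jun 16.
Flight 2 in UTC: 16:57 − 10:30 = 06:27 on Jun 15.
+12 hours 18 minutes → arrive 18:45 UTC on Jun 15.
Flight 2 lands earlier by 15 hours 38 minutes.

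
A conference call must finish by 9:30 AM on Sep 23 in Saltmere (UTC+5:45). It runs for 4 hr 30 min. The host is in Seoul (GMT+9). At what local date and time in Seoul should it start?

Target end time in UTC: 9:30 AM − 5:45 = 3:45 AM on Sep 23.
Subtract 4 hours and 30 minutes → start 11:15 PM UTC on Sep 22.
Seoul is UTC+9:00: 11:15 PM + 9:00 = 8:15 AM on Sep 23.

8:15 AM on September 23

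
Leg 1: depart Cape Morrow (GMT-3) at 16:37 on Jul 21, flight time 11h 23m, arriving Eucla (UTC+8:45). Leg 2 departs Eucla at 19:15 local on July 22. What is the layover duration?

Convert departure to UTC: 16:37 + 3:00 = 19:37 UTC on Jul 21.
Add 11 hours and 23 minutes flight time → 07:00 UTC (Jul 22).
Eucla is UTC+8:45, so local arrival = 07:00 + 8:45 = 15:45 on Jul 22.
Layover = 19:15 − 15:45 = 3 hours 30 minutes.

3 hours 30 minutes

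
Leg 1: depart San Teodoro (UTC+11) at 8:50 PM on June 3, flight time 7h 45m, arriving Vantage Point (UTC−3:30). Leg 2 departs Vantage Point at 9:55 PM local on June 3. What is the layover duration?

Convert departure to UTC: 8:50 PM − 11:00 = 9:50 AM UTC on Jun 3.
Add 7 hours and 45 minutes flight time → 5:35 PM UTC.
Vantage Point is UTC−3:30, so local arrival = 5:35 PM − 3:30 = 2:05 PM on Jun 3.
Layover = 9:55 PM − 2:05 PM = 7 hours 50 minutes.

7 hours 50 minutes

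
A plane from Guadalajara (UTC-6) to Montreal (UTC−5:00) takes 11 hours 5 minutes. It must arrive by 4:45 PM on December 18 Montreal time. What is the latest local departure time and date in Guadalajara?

4:40 AM on December 18

Target arrival in UTC: 4:45 PM + 5:00 = 9:45 PM on Dec 18.
Subtract 11 hours and 5 minutes → departure 10:40 AM UTC on Dec 18.
Guadalajara is UTC−6:00: 10:40 AM − 6:00 = 4:40 AM on Dec 18.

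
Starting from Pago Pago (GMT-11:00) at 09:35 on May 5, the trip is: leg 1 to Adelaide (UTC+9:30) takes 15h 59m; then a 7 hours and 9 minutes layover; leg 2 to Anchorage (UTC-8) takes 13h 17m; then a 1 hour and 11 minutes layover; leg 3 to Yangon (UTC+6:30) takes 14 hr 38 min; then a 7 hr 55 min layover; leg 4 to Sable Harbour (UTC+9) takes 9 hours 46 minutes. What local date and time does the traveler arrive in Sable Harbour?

Convert departure to UTC: 09:35 + 11:00 = 20:35 UTC on May 5.
Add 15 hours and 59 minutes leg 1 → 12:34 UTC (May 6).
Add 7 hours and 9 minutes layover in Adelaide → 19:43 UTC.
Add 13 hours and 17 minutes leg 2 → 09:00 UTC (May 7).
Add 1 hour 11 minutes layover in Anchorage → 10:11 UTC.
Add 14 hours and 38 minutes leg 3 → 00:49 UTC (May 8).
Add 7 hours and 55 minutes layover in Yangon → 08:44 UTC.
Add 9 hours 46 minutes leg 4 → 18:30 UTC.
Sable Harbour is UTC+9:00, so local arrival = 18:30 + 9:00 = 03:30 on May 9.

03:30 on May 9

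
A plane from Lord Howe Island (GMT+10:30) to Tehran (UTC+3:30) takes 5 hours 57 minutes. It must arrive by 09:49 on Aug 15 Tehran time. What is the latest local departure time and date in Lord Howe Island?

10:52 on Aug 15

Target arrival in UTC: 09:49 − 3:30 = 06:19 on Aug 15.
Subtract 5 hours and 57 minutes → departure 00:22 UTC on Aug 15.
Lord Howe Island is UTC+10:30: 00:22 + 10:30 = 10:52 on Aug 15.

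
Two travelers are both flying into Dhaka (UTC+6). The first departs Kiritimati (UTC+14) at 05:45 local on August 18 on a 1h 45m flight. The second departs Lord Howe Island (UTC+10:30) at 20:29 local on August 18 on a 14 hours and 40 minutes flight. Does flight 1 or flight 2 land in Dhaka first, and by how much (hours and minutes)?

Flight 1 in UTC: 05:45 − 14:00 = 15:45 on Aug 17.
+1 hour and 45 minutes → arrive 17:30 UTC on Aug 17.
Flight 2 in UTC: 20:29 − 10:30 = 09:59 on Aug 18.
+14 hours 40 minutes → arrive 00:39 UTC on Aug 19.
Flight 1 lands earlier by 31 hours 9 minutes.

the first, by 31 hours 9 minutes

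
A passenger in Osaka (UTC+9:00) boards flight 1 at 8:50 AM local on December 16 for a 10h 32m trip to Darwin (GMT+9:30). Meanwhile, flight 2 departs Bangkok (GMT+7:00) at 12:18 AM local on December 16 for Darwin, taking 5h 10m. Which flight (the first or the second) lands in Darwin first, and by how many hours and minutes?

Flight 1 in UTC: 8:50 AM − 9:00 = 11:50 PM on Dec 15.
+10 hours and 32 minutes → arrive 10:22 AM UTC on Dec 16.
Flight 2 in UTC: 12:18 AM − 7:00 = 5:18 PM on Dec 15.
+5 hours 10 minutes → arrive 10:28 PM UTC on Dec 15.
Flight 2 lands earlier by 11 hours 54 minutes.

the second, by 11 hours 54 minutes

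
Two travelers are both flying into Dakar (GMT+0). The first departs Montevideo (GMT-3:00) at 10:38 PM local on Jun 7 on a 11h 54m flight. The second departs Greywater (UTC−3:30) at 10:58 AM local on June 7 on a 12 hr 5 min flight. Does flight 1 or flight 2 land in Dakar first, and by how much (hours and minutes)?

Flight 1 in UTC: 10:38 PM + 3:00 = 1:38 AM on Jun 8.
+11 hours and 54 minutes → arrive 1:32 PM UTC on Jun 8.
Flight 2 in UTC: 10:58 AM + 3:30 = 2:28 PM on Jun 7.
+12 hours 5 minutes → arrive 2:33 AM UTC on Jun 8.
Flight 2 lands earlier by 10 hours 59 minutes.

the second, by 10 hours 59 minutes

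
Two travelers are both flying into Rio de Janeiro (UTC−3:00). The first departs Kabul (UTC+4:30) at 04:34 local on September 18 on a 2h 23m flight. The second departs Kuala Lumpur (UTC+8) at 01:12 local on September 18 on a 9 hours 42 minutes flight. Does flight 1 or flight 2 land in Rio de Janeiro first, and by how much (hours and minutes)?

the first, by 27 minutes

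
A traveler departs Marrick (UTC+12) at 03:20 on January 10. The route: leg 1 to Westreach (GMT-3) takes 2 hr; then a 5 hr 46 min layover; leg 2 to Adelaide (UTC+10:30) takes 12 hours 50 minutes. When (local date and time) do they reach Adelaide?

22:26 on January 10

Convert departure to UTC: 03:20 − 12:00 = 15:20 UTC on Jan 9.
Add 2 hours leg 1 → 17:20 UTC.
Add 5 hours 46 minutes layover in Westreach → 23:06 UTC.
Add 12 hours 50 minutes leg 2 → 11:56 UTC (Jan 10).
Adelaide is UTC+10:30, so local arrival = 11:56 + 10:30 = 22:26 on Jan 10.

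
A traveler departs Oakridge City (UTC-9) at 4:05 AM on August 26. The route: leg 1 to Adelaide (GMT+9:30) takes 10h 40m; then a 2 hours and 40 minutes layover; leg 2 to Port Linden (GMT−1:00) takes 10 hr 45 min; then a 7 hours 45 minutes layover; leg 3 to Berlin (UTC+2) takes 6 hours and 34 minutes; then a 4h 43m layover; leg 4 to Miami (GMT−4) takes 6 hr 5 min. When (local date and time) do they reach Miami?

10:17 AM on Aug 28

Convert departure to UTC: 4:05 AM + 9:00 = 1:05 PM UTC on Aug 26.
Add 10 hours and 40 minutes leg 1 → 11:45 PM UTC.
Add 2 hours 40 minutes layover in Adelaide → 2:25 AM UTC (Aug 27).
Add 10 hours 45 minutes leg 2 → 1:10 PM UTC.
Add 7 hours 45 minutes layover in Port Linden → 8:55 PM UTC.
Add 6 hours and 34 minutes leg 3 → 3:29 AM UTC (Aug 28).
Add 4 hours and 43 minutes layover in Berlin → 8:12 AM UTC.
Add 6 hours 5 minutes leg 4 → 2:17 PM UTC.
Miami is UTC−4:00, so local arrival = 2:17 PM − 4:00 = 10:17 AM on Aug 28.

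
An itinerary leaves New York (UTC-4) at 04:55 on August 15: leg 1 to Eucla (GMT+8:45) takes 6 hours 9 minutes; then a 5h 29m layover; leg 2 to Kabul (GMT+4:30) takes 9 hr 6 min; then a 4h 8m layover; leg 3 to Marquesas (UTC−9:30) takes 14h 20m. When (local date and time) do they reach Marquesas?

14:37 on August 16

Convert departure to UTC: 04:55 + 4:00 = 08:55 UTC on Aug 15.
Add 6 hours and 9 minutes leg 1 → 15:04 UTC.
Add 5 hours 29 minutes layover in Eucla → 20:33 UTC.
Add 9 hours 6 minutes leg 2 → 05:39 UTC (Aug 16).
Add 4 hours 8 minutes layover in Kabul → 09:47 UTC.
Add 14 hours 20 minutes leg 3 → 00:07 UTC (Aug 17).
Marquesas is UTC−9:30, so local arrival = 00:07 − 9:30 = 14:37 on Aug 16.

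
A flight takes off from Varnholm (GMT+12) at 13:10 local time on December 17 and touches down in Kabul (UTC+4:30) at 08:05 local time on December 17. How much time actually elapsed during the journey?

Departure in UTC: 13:10 − 12:00 = 01:10 on Dec 17.
Arrival in UTC: 08:05 − 4:30 = 03:35 on Dec 17.
Elapsed = 03:35 − 01:10 = 2 hours 25 minutes.

2 hours 25 minutes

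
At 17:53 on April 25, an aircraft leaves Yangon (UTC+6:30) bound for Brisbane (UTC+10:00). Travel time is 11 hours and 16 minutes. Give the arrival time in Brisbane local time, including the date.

08:39 on Apr 26

Convert departure to UTC: 17:53 − 6:30 = 11:23 UTC on Apr 25.
Add 11 hours and 16 minutes travel time → 22:39 UTC.
Brisbane is UTC+10:00, so local arrival = 22:39 + 10:00 = 08:39 on Apr 26.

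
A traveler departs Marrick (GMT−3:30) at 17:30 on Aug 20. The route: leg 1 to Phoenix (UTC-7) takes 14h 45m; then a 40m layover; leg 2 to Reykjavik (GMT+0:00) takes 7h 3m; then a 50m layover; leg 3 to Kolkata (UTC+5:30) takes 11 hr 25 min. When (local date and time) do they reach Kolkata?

Convert departure to UTC: 17:30 + 3:30 = 21:00 UTC on Aug 20.
Add 14 hours and 45 minutes leg 1 → 11:45 UTC (Aug 21).
Add 40 minutes layover in Phoenix → 12:25 UTC.
Add 7 hours and 3 minutes leg 2 → 19:28 UTC.
Add 50 minutes layover in Reykjavik → 20:18 UTC.
Add 11 hours and 25 minutes leg 3 → 07:43 UTC (Aug 22).
Kolkata is UTC+5:30, so local arrival = 07:43 + 5:30 = 13:13 on Aug 22.

13:13 on August 22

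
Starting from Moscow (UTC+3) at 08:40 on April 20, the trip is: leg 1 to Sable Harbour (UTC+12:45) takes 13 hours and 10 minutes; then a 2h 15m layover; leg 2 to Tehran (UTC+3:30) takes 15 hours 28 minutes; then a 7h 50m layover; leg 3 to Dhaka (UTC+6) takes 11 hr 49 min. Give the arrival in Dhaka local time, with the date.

14:12 on April 22

Convert departure to UTC: 08:40 − 3:00 = 05:40 UTC on Apr 20.
Add 13 hours and 10 minutes leg 1 → 18:50 UTC.
Add 2 hours 15 minutes layover in Sable Harbour → 21:05 UTC.
Add 15 hours and 28 minutes leg 2 → 12:33 UTC (Apr 21).
Add 7 hours and 50 minutes layover in Tehran → 20:23 UTC.
Add 11 hours 49 minutes leg 3 → 08:12 UTC (Apr 22).
Dhaka is UTC+6:00, so local arrival = 08:12 + 6:00 = 14:12 on Apr 22.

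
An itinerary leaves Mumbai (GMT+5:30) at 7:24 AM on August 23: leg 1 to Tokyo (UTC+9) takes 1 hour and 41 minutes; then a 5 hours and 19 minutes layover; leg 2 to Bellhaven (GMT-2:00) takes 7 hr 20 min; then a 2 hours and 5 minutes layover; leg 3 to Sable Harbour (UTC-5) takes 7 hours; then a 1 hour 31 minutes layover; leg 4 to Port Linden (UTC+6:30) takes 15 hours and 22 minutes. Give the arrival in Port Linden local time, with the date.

Convert departure to UTC: 7:24 AM − 5:30 = 1:54 AM UTC on Aug 23.
Add 1 hour and 41 minutes leg 1 → 3:35 AM UTC.
Add 5 hours and 19 minutes layover in Tokyo → 8:54 AM UTC.
Add 7 hours and 20 minutes leg 2 → 4:14 PM UTC.
Add 2 hours 5 minutes layover in Bellhaven → 6:19 PM UTC.
Add 7 hours leg 3 → 1:19 AM UTC (Aug 24).
Add 1 hour and 31 minutes layover in Sable Harbour → 2:50 AM UTC.
Add 15 hours and 22 minutes leg 4 → 6:12 PM UTC.
Port Linden is UTC+6:30, so local arrival = 6:12 PM + 6:30 = 12:42 AM on Aug 25.

12:42 AM on August 25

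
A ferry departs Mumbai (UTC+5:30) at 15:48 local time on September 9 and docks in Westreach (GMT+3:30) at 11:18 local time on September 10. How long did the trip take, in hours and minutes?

Departure in UTC: 15:48 − 5:30 = 10:18 on Sep 9.
Arrival in UTC: 11:18 − 3:30 = 07:48 on Sep 10.
Elapsed = 07:48 − 10:18 (+1 day) = 21 hours 30 minutes.

21 hours 30 minutes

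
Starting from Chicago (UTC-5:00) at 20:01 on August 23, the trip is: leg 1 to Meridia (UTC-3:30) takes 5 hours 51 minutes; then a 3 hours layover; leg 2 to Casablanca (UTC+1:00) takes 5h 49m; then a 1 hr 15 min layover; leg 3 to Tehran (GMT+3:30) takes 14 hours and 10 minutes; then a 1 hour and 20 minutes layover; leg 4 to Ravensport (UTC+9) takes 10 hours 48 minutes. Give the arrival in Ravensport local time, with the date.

Convert departure to UTC: 20:01 + 5:00 = 01:01 UTC on Aug 24.
Add 5 hours 51 minutes leg 1 → 06:52 UTC.
Add 3 hours layover in Meridia → 09:52 UTC.
Add 5 hours and 49 minutes leg 2 → 15:41 UTC.
Add 1 hour and 15 minutes layover in Casablanca → 16:56 UTC.
Add 14 hours 10 minutes leg 3 → 07:06 UTC (Aug 25).
Add 1 hour and 20 minutes layover in Tehran → 08:26 UTC.
Add 10 hours and 48 minutes leg 4 → 19:14 UTC.
Ravensport is UTC+9:00, so local arrival = 19:14 + 9:00 = 04:14 on Aug 26.

04:14 on Aug 26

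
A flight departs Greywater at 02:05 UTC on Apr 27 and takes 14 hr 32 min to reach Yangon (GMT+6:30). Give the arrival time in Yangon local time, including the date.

23:07 on April 27

Departure is given in UTC: 02:05 on Apr 27.
Add 14 hours and 32 minutes → 16:37 UTC.
Yangon is UTC+6:30: 16:37 + 6:30 = 23:07 on Apr 27.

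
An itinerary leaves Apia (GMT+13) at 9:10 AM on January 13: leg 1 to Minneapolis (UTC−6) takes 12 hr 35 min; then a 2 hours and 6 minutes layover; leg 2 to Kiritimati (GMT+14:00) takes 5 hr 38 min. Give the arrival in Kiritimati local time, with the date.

6:29 AM on Jan 14

Convert departure to UTC: 9:10 AM − 13:00 = 8:10 PM UTC on Jan 12.
Add 12 hours and 35 minutes leg 1 → 8:45 AM UTC (Jan 13).
Add 2 hours 6 minutes layover in Minneapolis → 10:51 AM UTC.
Add 5 hours and 38 minutes leg 2 → 4:29 PM UTC.
Kiritimati is UTC+14:00, so local arrival = 4:29 PM + 14:00 = 6:29 AM on Jan 14.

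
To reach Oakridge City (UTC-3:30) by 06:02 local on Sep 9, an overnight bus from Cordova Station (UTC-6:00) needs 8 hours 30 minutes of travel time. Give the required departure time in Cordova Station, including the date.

Target arrival in UTC: 06:02 + 3:30 = 09:32 on Sep 9.
Subtract 8 hours 30 minutes → departure 01:02 UTC on Sep 9.
Cordova Station is UTC−6:00: 01:02 − 6:00 = 19:02 on Sep 8.

19:02 on Sep 8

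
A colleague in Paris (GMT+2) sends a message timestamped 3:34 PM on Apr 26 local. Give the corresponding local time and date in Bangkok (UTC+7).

In UTC: 3:34 PM − 2:00 = 1:34 PM on Apr 26.
Bangkok is UTC+7:00: 1:34 PM + 7:00 = 8:34 PM on Apr 26.

8:34 PM on April 26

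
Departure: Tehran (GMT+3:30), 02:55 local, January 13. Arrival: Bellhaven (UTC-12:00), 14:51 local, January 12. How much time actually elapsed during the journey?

Departure in UTC: 02:55 − 3:30 = 23:25 on Jan 12.
Arrival in UTC: 14:51 + 12:00 = 02:51 on Jan 13.
Elapsed = 02:51 − 23:25 (+1 day) = 3 hours 26 minutes.

3 hours 26 minutes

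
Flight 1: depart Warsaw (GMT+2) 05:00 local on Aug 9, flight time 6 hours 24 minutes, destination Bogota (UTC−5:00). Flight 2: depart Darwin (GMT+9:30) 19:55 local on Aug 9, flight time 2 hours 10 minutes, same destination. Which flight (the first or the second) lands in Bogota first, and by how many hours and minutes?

Flight 1 in UTC: 05:00 − 2:00 = 03:00 on Aug 9.
+6 hours and 24 minutes → arrive 09:24 UTC on Aug 9.
Flight 2 in UTC: 19:55 − 9:30 = 10:25 on Aug 9.
+2 hours 10 minutes → arrive 12:35 UTC on Aug 9.
Flight 1 lands earlier by 3 hours 11 minutes.

the first, by 3 hours 11 minutes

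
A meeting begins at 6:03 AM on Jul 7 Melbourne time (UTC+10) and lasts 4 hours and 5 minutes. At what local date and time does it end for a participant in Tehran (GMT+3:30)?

3:38 AM on July 7

Tehran is 6:30 behind Melbourne.
After 4 hours and 5 minutes it is 10:08 AM in Melbourne.
Shift by the zone difference: 10:08 AM − 6:30 = 3:38 AM on Jul 7 in Tehran.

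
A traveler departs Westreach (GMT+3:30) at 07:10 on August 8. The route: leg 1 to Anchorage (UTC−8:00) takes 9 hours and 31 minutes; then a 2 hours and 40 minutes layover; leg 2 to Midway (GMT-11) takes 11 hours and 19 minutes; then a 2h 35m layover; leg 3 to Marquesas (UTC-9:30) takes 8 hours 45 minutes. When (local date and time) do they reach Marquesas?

05:00 on August 9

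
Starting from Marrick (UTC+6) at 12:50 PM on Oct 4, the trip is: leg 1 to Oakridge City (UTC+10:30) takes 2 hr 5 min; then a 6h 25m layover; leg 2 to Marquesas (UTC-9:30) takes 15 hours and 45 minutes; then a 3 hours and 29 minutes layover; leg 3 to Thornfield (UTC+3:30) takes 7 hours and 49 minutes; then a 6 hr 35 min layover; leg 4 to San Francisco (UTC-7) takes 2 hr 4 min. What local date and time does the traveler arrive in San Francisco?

8:02 PM on October 5

Convert departure to UTC: 12:50 PM − 6:00 = 6:50 AM UTC on Oct 4.
Add 2 hours and 5 minutes leg 1 → 8:55 AM UTC.
Add 6 hours and 25 minutes layover in Oakridge City → 3:20 PM UTC.
Add 15 hours 45 minutes leg 2 → 7:05 AM UTC (Oct 5).
Add 3 hours 29 minutes layover in Marquesas → 10:34 AM UTC.
Add 7 hours 49 minutes leg 3 → 6:23 PM UTC.
Add 6 hours and 35 minutes layover in Thornfield → 12:58 AM UTC (Oct 6).
Add 2 hours 4 minutes leg 4 → 3:02 AM UTC.
San Francisco is UTC−7:00, so local arrival = 3:02 AM − 7:00 = 8:02 PM on Oct 5.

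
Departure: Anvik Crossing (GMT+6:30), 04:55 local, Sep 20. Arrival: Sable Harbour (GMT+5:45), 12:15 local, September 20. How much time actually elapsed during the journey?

8 hours 5 minutes

Sable Harbour is 0:45 behind Anvik Crossing.
Clock-face elapsed time (ignoring zones) is 7 hours 20 minutes.
Actual elapsed = 7 hours 20 minutes + 0:45 = 8 hours 5 minutes.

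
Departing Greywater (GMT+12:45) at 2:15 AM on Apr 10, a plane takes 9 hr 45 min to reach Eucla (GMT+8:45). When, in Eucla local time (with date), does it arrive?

8:00 AM on April 10

Eucla is 4:00 behind Greywater.
After 9 hours and 45 minutes it is 12:00 PM in Greywater.
Shift by the zone difference: 12:00 PM − 4:00 = 8:00 AM on Apr 10 in Eucla.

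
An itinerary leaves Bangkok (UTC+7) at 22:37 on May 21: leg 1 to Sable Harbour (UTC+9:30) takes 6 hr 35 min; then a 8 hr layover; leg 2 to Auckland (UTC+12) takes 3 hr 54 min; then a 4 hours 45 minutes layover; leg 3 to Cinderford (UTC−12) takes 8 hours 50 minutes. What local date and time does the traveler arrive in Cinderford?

11:41 on May 22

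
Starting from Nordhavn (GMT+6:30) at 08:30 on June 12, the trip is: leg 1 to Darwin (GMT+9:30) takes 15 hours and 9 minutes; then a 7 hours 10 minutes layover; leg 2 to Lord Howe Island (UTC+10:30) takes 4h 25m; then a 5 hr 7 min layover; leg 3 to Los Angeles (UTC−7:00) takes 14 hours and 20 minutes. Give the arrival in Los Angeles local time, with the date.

17:11 on June 13

Convert departure to UTC: 08:30 − 6:30 = 02:00 UTC on Jun 12.
Add 15 hours 9 minutes leg 1 → 17:09 UTC.
Add 7 hours and 10 minutes layover in Darwin → 00:19 UTC (Jun 13).
Add 4 hours and 25 minutes leg 2 → 04:44 UTC.
Add 5 hours and 7 minutes layover in Lord Howe Island → 09:51 UTC.
Add 14 hours and 20 minutes leg 3 → 00:11 UTC (Jun 14).
Los Angeles is UTC−7:00, so local arrival = 00:11 − 7:00 = 17:11 on Jun 13.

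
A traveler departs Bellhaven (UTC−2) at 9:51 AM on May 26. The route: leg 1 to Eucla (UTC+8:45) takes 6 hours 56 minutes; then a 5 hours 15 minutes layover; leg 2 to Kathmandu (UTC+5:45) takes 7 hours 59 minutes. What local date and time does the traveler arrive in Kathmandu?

Convert departure to UTC: 9:51 AM + 2:00 = 11:51 AM UTC on May 26.
Add 6 hours 56 minutes leg 1 → 6:47 PM UTC.
Add 5 hours and 15 minutes layover in Eucla → 12:02 AM UTC (May 27).
Add 7 hours and 59 minutes leg 2 → 8:01 AM UTC.
Kathmandu is UTC+5:45, so local arrival = 8:01 AM + 5:45 = 1:46 PM on May 27.

1:46 PM on May 27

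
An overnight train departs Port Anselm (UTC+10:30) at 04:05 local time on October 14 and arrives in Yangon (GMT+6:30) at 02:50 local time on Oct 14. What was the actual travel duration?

Yangon is 4:00 behind Port Anselm.
Clock-face elapsed time (ignoring zones) is −1 hour 15 minutes.
Actual elapsed = −1 hour 15 minutes + 4:00 = 2 hours 45 minutes.

2 hours 45 minutes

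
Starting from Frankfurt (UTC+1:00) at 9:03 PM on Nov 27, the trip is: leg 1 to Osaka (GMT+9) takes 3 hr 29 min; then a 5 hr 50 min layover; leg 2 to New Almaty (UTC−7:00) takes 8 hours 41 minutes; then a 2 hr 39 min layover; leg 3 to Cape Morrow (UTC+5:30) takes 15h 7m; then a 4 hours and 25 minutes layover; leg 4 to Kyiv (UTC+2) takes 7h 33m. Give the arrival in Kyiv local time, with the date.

Convert departure to UTC: 9:03 PM − 1:00 = 8:03 PM UTC on Nov 27.
Add 3 hours 29 minutes leg 1 → 11:32 PM UTC.
Add 5 hours and 50 minutes layover in Osaka → 5:22 AM UTC (Nov 28).
Add 8 hours 41 minutes leg 2 → 2:03 PM UTC.
Add 2 hours and 39 minutes layover in New Almaty → 4:42 PM UTC.
Add 15 hours and 7 minutes leg 3 → 7:49 AM UTC (Nov 29).
Add 4 hours and 25 minutes layover in Cape Morrow → 12:14 PM UTC.
Add 7 hours and 33 minutes leg 4 → 7:47 PM UTC.
Kyiv is UTC+2:00, so local arrival = 7:47 PM + 2:00 = 9:47 PM on Nov 29.

9:47 PM on Nov 29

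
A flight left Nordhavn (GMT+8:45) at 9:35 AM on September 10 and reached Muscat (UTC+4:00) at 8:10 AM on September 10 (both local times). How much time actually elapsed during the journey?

Muscat is 4:45 behind Nordhavn.
Clock-face elapsed time (ignoring zones) is −1 hour 25 minutes.
Actual elapsed = −1 hour 25 minutes + 4:45 = 3 hours 20 minutes.

3 hours 20 minutes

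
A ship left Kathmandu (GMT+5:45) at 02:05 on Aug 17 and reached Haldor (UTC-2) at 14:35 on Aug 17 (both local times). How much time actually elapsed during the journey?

20 hours 15 minutes

Departure in UTC: 02:05 − 5:45 = 20:20 on Aug 16.
Arrival in UTC: 14:35 + 2:00 = 16:35 on Aug 17.
Elapsed = 16:35 − 20:20 (+1 day) = 20 hours 15 minutes.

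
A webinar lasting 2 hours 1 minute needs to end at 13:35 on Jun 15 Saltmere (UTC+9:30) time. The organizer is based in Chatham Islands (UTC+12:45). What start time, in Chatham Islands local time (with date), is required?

14:49 on Jun 15

Target end time in UTC: 13:35 − 9:30 = 04:05 on Jun 15.
Subtract 2 hours and 1 minute → start 02:04 UTC on Jun 15.
Chatham Islands is UTC+12:45: 02:04 + 12:45 = 14:49 on Jun 15.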